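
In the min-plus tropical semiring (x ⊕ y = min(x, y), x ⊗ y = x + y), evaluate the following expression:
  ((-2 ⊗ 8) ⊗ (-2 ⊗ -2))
((-2 ⊗ 8) ⊗ (-2 ⊗ -2)) = 2

Expand innermost to outermost. Recall ⊕ takes the minimum of its arguments and ⊗ takes their sum. Working out the expression ((-2 ⊗ 8) ⊗ (-2 ⊗ -2)) gives 2.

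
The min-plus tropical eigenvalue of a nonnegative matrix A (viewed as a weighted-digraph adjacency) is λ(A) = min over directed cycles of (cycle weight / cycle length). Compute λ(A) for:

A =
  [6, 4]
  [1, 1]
λ(A) = 1

Enumerate directed cycles and compute their means (weight / length). Sample:
  cycle 0 → 0: weight = 6, length = 1, mean = 6/1 ≈ 6.000
  cycle 1 → 1: weight = 1, length = 1, mean = 1/1 ≈ 1.000
  cycle 0 → 1 → 0: weight = 5, length = 2, mean = 5/2 ≈ 2.500
  cycle 1 → 0 → 1: weight = 5, length = 2, mean = 5/2 ≈ 2.500
Minimum mean = 1.000, attained e.g. along the cycle 1 → 1 with weight 1 and length 1. So λ(A) = 1/1 = 1.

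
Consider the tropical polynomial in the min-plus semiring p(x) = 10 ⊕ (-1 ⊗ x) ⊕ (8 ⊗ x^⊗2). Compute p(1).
p(1) = 0

A tropical monomial a ⊗ x^⊗i evaluates to a + i · x. Evaluating each term at x = 1:
  Term 0 contributes 10 + 0 · 1 = 10
  Term 1 contributes -1 + 1 · 1 = 0
  Term 2 contributes 8 + 2 · 1 = 10
p(1) = ⊕ of these = min[10, 0, 10] = 0.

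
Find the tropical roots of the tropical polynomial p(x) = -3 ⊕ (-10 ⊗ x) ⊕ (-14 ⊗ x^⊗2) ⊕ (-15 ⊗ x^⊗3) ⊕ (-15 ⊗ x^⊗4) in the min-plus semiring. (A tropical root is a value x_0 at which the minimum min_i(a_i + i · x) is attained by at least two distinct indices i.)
Roots: {0, 1, 4, 7}

Each tropical root is a break point of the lower envelope of the lines y = a_i + i · x (there are 5 lines, with slopes 0, 1, ..., 4). Only the lines that attain the minimum somewhere contribute to roots; other lines are dominated. Here the surviving (envelope) indices are i = 4, i = 3, i = 2, i = 1, i = 0.
Intersections between consecutive envelope lines give the roots: for adjacent envelope indices i < j the intersection is x = (a_i − a_j) / (j − i). Reading off the sorted break points: {0, 1, 4, 7}.
Verification: at each break x_0, at least two indices attain the minimum of min_i(a_i + i · x_0).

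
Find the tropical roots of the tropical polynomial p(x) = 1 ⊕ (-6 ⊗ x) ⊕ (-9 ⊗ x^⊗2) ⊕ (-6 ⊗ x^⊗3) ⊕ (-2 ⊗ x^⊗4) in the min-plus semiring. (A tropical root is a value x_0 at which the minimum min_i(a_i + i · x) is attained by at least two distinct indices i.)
Roots: {-4, -3, 3, 7}

Each tropical root is a break point of the lower envelope of the lines y = a_i + i · x (there are 5 lines, with slopes 0, 1, ..., 4). Only the lines that attain the minimum somewhere contribute to roots; other lines are dominated. Here the surviving (envelope) indices are i = 4, i = 3, i = 2, i = 1, i = 0.
Intersections between consecutive envelope lines give the roots: for adjacent envelope indices i < j the intersection is x = (a_i − a_j) / (j − i). Reading off the sorted break points: {-4, -3, 3, 7}.
Verification: at each break x_0, at least two indices attain the minimum of min_i(a_i + i · x_0).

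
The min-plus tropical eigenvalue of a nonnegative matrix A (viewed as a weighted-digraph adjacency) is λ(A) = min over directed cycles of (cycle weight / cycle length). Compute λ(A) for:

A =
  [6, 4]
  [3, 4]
λ(A) = 7/2

Enumerate directed cycles and compute their means (weight / length). Sample:
  cycle 0 → 0: weight = 6, length = 1, mean = 6/1 ≈ 6.000
  cycle 1 → 1: weight = 4, length = 1, mean = 4/1 ≈ 4.000
  cycle 0 → 1 → 0: weight = 7, length = 2, mean = 7/2 ≈ 3.500
  cycle 1 → 0 → 1: weight = 7, length = 2, mean = 7/2 ≈ 3.500
Minimum mean = 3.500, attained e.g. along the cycle 0 → 1 → 0 with weight 7 and length 2. So λ(A) = 7/2 = 7/2.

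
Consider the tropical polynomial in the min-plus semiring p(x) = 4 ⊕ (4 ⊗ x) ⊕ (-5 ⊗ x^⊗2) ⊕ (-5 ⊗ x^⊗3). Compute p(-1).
p(-1) = -8

A tropical monomial a ⊗ x^⊗i evaluates to a + i · x. Evaluating each term at x = -1:
  Term 0 contributes 4 + 0 · -1 = 4
  Term 1 contributes 4 + 1 · -1 = 3
  Term 2 contributes -5 + 2 · -1 = -7
  Term 3 contributes -5 + 3 · -1 = -8
p(-1) = ⊕ of these = min[4, 3, -7, -8] = -8.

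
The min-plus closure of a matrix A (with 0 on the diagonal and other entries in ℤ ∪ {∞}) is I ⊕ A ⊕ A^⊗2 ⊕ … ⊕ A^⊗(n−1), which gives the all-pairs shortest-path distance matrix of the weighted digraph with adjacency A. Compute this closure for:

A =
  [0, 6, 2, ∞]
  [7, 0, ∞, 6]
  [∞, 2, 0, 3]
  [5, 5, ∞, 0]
Closure =
  [0, 4, 2, 5]
  [7, 0, 9, 6]
  [8, 2, 0, 3]
  [5, 5, 7, 0]

This is the Floyd-Warshall all-pairs shortest-path computation. For each intermediate vertex k = 0, 1, …, 3, update dist[i][j] ← min(dist[i][j], dist[i][k] + dist[k][j]). The final matrix gives, for each (i, j), the minimum total weight of any directed path from i to j (possibly empty when i = j).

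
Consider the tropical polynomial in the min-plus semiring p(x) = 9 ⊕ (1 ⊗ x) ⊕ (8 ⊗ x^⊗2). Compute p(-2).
p(-2) = -1

A tropical monomial a ⊗ x^⊗i evaluates to a + i · x. Evaluating each term at x = -2:
  Term 0 contributes 9 + 0 · -2 = 9
  Term 1 contributes 1 + 1 · -2 = -1
  Term 2 contributes 8 + 2 · -2 = 4
p(-2) = ⊕ of these = min[9, -1, 4] = -1.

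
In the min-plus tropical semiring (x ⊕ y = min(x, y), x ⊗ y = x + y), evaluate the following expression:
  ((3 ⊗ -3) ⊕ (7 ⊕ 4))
((3 ⊗ -3) ⊕ (7 ⊕ 4)) = 0

Expand innermost to outermost. Recall ⊕ takes the minimum of its arguments and ⊗ takes their sum. Working out the expression ((3 ⊗ -3) ⊕ (7 ⊕ 4)) gives 0.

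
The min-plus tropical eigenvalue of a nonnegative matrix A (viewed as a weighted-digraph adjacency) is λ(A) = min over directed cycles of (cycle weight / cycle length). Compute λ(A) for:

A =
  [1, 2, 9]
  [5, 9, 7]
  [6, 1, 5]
λ(A) = 1

Enumerate directed cycles and compute their means (weight / length). Sample:
  cycle 0 → 0: weight = 1, length = 1, mean = 1/1 ≈ 1.000
  cycle 1 → 1: weight = 9, length = 1, mean = 9/1 ≈ 9.000
  cycle 2 → 2: weight = 5, length = 1, mean = 5/1 ≈ 5.000
  cycle 0 → 1 → 0: weight = 7, length = 2, mean = 7/2 ≈ 3.500
  cycle 0 → 2 → 0: weight = 15, length = 2, mean = 15/2 ≈ 7.500
  cycle 1 → 0 → 1: weight = 7, length = 2, mean = 7/2 ≈ 3.500
Minimum mean = 1.000, attained e.g. along the cycle 0 → 0 with weight 1 and length 1. So λ(A) = 1/1 = 1.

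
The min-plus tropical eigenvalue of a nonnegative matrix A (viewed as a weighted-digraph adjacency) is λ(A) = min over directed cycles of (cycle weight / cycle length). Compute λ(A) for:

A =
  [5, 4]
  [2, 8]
λ(A) = 3

Enumerate directed cycles and compute their means (weight / length). Sample:
  cycle 0 → 0: weight = 5, length = 1, mean = 5/1 ≈ 5.000
  cycle 1 → 1: weight = 8, length = 1, mean = 8/1 ≈ 8.000
  cycle 0 → 1 → 0: weight = 6, length = 2, mean = 6/2 ≈ 3.000
  cycle 1 → 0 → 1: weight = 6, length = 2, mean = 6/2 ≈ 3.000
Minimum mean = 3.000, attained e.g. along the cycle 0 → 1 → 0 with weight 6 and length 2. So λ(A) = 6/2 = 3.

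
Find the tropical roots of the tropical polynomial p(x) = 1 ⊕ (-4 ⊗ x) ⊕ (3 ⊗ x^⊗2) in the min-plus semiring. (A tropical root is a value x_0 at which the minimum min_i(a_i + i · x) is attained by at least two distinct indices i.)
Roots: {-7, 5}

Each tropical root is a break point of the lower envelope of the lines y = a_i + i · x (there are 3 lines, with slopes 0, 1, ..., 2). Only the lines that attain the minimum somewhere contribute to roots; other lines are dominated. Here the surviving (envelope) indices are i = 2, i = 1, i = 0.
Intersections between consecutive envelope lines give the roots: for adjacent envelope indices i < j the intersection is x = (a_i − a_j) / (j − i). Reading off the sorted break points: {-7, 5}.
Verification: at each break x_0, at least two indices attain the minimum of min_i(a_i + i · x_0).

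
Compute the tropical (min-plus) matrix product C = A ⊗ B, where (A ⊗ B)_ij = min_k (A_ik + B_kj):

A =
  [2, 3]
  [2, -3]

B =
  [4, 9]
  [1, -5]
A ⊗ B =
  [4, -2]
  [-2, -8]

Apply the min-plus product entry-by-entry:
  C[0][0] = min over k of (A[0][0] + B[0][0] = 2 + 4 = 6, A[0][1] + B[1][0] = 3 + 1 = 4) = 4 (attained at k = 1)
  C[0][1] = min over k of (A[0][0] + B[0][1] = 2 + 9 = 11, A[0][1] + B[1][1] = 3 + -5 = -2) = -2 (attained at k = 1)
  C[1][0] = min over k of (A[1][0] + B[0][0] = 2 + 4 = 6, A[1][1] + B[1][0] = -3 + 1 = -2) = -2 (attained at k = 1)
  C[1][1] = min over k of (A[1][0] + B[0][1] = 2 + 9 = 11, A[1][1] + B[1][1] = -3 + -5 = -8) = -8 (attained at k = 1)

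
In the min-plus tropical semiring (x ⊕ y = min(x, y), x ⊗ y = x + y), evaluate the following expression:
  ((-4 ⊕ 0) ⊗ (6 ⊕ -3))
((-4 ⊕ 0) ⊗ (6 ⊕ -3)) = -7

Expand innermost to outermost. Recall ⊕ takes the minimum of its arguments and ⊗ takes their sum. Working out the expression ((-4 ⊕ 0) ⊗ (6 ⊕ -3)) gives -7.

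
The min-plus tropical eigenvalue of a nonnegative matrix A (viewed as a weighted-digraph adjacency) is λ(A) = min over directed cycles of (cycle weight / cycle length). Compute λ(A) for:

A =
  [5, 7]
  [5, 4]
λ(A) = 4

Enumerate directed cycles and compute their means (weight / length). Sample:
  cycle 0 → 0: weight = 5, length = 1, mean = 5/1 ≈ 5.000
  cycle 1 → 1: weight = 4, length = 1, mean = 4/1 ≈ 4.000
  cycle 0 → 1 → 0: weight = 12, length = 2, mean = 12/2 ≈ 6.000
  cycle 1 → 0 → 1: weight = 12, length = 2, mean = 12/2 ≈ 6.000
Minimum mean = 4.000, attained e.g. along the cycle 1 → 1 with weight 4 and length 1. So λ(A) = 4/1 = 4.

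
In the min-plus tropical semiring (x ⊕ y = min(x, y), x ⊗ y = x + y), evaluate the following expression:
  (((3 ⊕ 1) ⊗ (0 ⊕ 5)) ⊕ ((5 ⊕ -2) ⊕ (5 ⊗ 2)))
(((3 ⊕ 1) ⊗ (0 ⊕ 5)) ⊕ ((5 ⊕ -2) ⊕ (5 ⊗ 2))) = -2

Expand innermost to outermost. Recall ⊕ takes the minimum of its arguments and ⊗ takes their sum. Working out the expression (((3 ⊕ 1) ⊗ (0 ⊕ 5)) ⊕ ((5 ⊕ -2) ⊕ (5 ⊗ 2))) gives -2.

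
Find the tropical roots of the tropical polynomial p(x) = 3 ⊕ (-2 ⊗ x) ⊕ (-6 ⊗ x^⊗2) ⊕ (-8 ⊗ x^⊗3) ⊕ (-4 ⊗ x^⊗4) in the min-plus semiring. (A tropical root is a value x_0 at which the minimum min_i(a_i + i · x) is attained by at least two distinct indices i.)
Roots: {-4, 2, 4, 5}

Each tropical root is a break point of the lower envelope of the lines y = a_i + i · x (there are 5 lines, with slopes 0, 1, ..., 4). Only the lines that attain the minimum somewhere contribute to roots; other lines are dominated. Here the surviving (envelope) indices are i = 4, i = 3, i = 2, i = 1, i = 0.
Intersections between consecutive envelope lines give the roots: for adjacent envelope indices i < j the intersection is x = (a_i − a_j) / (j − i). Reading off the sorted break points: {-4, 2, 4, 5}.
Verification: at each break x_0, at least two indices attain the minimum of min_i(a_i + i · x_0).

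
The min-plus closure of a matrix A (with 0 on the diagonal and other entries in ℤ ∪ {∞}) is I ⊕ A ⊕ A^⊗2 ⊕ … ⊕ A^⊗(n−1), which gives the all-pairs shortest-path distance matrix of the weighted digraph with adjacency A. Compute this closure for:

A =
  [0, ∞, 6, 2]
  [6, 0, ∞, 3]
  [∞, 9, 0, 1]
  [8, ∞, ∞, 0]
Closure =
  [0, 15, 6, 2]
  [6, 0, 12, 3]
  [9, 9, 0, 1]
  [8, 23, 14, 0]

This is the Floyd-Warshall all-pairs shortest-path computation. For each intermediate vertex k = 0, 1, …, 3, update dist[i][j] ← min(dist[i][j], dist[i][k] + dist[k][j]). The final matrix gives, for each (i, j), the minimum total weight of any directed path from i to j (possibly empty when i = j).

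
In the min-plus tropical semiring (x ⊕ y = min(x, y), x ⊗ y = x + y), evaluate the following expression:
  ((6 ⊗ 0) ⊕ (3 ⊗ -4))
((6 ⊗ 0) ⊕ (3 ⊗ -4)) = -1

Expand innermost to outermost. Recall ⊕ takes the minimum of its arguments and ⊗ takes their sum. Working out the expression ((6 ⊗ 0) ⊕ (3 ⊗ -4)) gives -1.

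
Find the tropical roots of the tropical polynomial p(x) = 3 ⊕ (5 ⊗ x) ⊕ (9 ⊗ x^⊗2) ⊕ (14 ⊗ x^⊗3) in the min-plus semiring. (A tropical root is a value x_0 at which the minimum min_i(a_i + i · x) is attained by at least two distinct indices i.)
Roots: {-5, -4, -2}

Each tropical root is a break point of the lower envelope of the lines y = a_i + i · x (there are 4 lines, with slopes 0, 1, ..., 3). Only the lines that attain the minimum somewhere contribute to roots; other lines are dominated. Here the surviving (envelope) indices are i = 3, i = 2, i = 1, i = 0.
Intersections between consecutive envelope lines give the roots: for adjacent envelope indices i < j the intersection is x = (a_i − a_j) / (j − i). Reading off the sorted break points: {-5, -4, -2}.
Verification: at each break x_0, at least two indices attain the minimum of min_i(a_i + i · x_0).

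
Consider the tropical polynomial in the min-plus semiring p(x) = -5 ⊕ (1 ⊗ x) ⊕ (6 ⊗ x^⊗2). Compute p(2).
p(2) = -5

A tropical monomial a ⊗ x^⊗i evaluates to a + i · x. Evaluating each term at x = 2:
  Term 0 contributes -5 + 0 · 2 = -5
  Term 1 contributes 1 + 1 · 2 = 3
  Term 2 contributes 6 + 2 · 2 = 10
p(2) = ⊕ of these = min[-5, 3, 10] = -5.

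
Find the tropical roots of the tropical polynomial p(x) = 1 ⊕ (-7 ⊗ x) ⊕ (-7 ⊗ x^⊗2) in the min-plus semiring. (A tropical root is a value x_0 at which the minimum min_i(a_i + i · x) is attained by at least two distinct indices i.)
Roots: {0, 8}

Each tropical root is a break point of the lower envelope of the lines y = a_i + i · x (there are 3 lines, with slopes 0, 1, ..., 2). Only the lines that attain the minimum somewhere contribute to roots; other lines are dominated. Here the surviving (envelope) indices are i = 2, i = 1, i = 0.
Intersections between consecutive envelope lines give the roots: for adjacent envelope indices i < j the intersection is x = (a_i − a_j) / (j − i). Reading off the sorted break points: {0, 8}.
Verification: at each break x_0, at least two indices attain the minimum of min_i(a_i + i · x_0).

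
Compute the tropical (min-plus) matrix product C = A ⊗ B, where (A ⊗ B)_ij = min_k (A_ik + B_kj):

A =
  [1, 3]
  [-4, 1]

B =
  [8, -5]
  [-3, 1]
A ⊗ B =
  [0, -4]
  [-2, -9]

Apply the min-plus product entry-by-entry:
  C[0][0] = min over k of (A[0][0] + B[0][0] = 1 + 8 = 9, A[0][1] + B[1][0] = 3 + -3 = 0) = 0 (attained at k = 1)
  C[0][1] = min over k of (A[0][0] + B[0][1] = 1 + -5 = -4, A[0][1] + B[1][1] = 3 + 1 = 4) = -4 (attained at k = 0)
  C[1][0] = min over k of (A[1][0] + B[0][0] = -4 + 8 = 4, A[1][1] + B[1][0] = 1 + -3 = -2) = -2 (attained at k = 1)
  C[1][1] = min over k of (A[1][0] + B[0][1] = -4 + -5 = -9, A[1][1] + B[1][1] = 1 + 1 = 2) = -9 (attained at k = 0)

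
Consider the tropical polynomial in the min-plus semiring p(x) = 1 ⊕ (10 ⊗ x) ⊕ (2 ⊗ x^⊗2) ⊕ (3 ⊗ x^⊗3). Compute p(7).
p(7) = 1

A tropical monomial a ⊗ x^⊗i evaluates to a + i · x. Evaluating each term at x = 7:
  Term 0 contributes 1 + 0 · 7 = 1
  Term 1 contributes 10 + 1 · 7 = 17
  Term 2 contributes 2 + 2 · 7 = 16
  Term 3 contributes 3 + 3 · 7 = 24
p(7) = ⊕ of these = min[1, 17, 16, 24] = 1.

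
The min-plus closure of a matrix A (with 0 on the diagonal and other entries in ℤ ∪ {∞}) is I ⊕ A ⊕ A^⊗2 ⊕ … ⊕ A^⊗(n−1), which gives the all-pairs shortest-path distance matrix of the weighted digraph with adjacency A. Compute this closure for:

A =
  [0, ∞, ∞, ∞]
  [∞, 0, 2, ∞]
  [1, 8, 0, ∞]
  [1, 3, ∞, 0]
Closure =
  [0, ∞, ∞, ∞]
  [3, 0, 2, ∞]
  [1, 8, 0, ∞]
  [1, 3, 5, 0]

This is the Floyd-Warshall all-pairs shortest-path computation. For each intermediate vertex k = 0, 1, …, 3, update dist[i][j] ← min(dist[i][j], dist[i][k] + dist[k][j]). The final matrix gives, for each (i, j), the minimum total weight of any directed path from i to j (possibly empty when i = j).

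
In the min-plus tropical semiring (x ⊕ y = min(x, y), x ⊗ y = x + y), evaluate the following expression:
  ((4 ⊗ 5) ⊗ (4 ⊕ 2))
((4 ⊗ 5) ⊗ (4 ⊕ 2)) = 11

Expand innermost to outermost. Recall ⊕ takes the minimum of its arguments and ⊗ takes their sum. Working out the expression ((4 ⊗ 5) ⊗ (4 ⊕ 2)) gives 11.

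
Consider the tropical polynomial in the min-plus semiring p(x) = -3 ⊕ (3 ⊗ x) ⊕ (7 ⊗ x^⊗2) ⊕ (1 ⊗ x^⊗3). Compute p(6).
p(6) = -3

A tropical monomial a ⊗ x^⊗i evaluates to a + i · x. Evaluating each term at x = 6:
  Term 0 contributes -3 + 0 · 6 = -3
  Term 1 contributes 3 + 1 · 6 = 9
  Term 2 contributes 7 + 2 · 6 = 19
  Term 3 contributes 1 + 3 · 6 = 19
p(6) = ⊕ of these = min[-3, 9, 19, 19] = -3.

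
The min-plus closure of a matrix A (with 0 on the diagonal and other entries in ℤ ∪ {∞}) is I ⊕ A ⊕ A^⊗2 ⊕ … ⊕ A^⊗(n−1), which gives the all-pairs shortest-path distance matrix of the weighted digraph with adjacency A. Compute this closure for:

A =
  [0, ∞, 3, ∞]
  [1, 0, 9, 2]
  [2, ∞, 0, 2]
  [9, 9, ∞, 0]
Closure =
  [0, 14, 3, 5]
  [1, 0, 4, 2]
  [2, 11, 0, 2]
  [9, 9, 12, 0]

This is the Floyd-Warshall all-pairs shortest-path computation. For each intermediate vertex k = 0, 1, …, 3, update dist[i][j] ← min(dist[i][j], dist[i][k] + dist[k][j]). The final matrix gives, for each (i, j), the minimum total weight of any directed path from i to j (possibly empty when i = j).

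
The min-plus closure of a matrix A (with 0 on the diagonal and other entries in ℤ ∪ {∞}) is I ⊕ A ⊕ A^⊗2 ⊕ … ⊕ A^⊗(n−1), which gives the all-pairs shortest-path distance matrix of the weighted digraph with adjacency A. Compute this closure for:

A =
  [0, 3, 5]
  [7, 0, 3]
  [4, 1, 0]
Closure =
  [0, 3, 5]
  [7, 0, 3]
  [4, 1, 0]

This is the Floyd-Warshall all-pairs shortest-path computation. For each intermediate vertex k = 0, 1, …, 2, update dist[i][j] ← min(dist[i][j], dist[i][k] + dist[k][j]). The final matrix gives, for each (i, j), the minimum total weight of any directed path from i to j (possibly empty when i = j).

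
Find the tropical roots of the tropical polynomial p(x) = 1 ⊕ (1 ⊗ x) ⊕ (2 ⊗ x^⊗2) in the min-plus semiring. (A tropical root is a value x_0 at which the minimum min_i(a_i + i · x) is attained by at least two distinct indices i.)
Roots: {-1, 0}

Each tropical root is a break point of the lower envelope of the lines y = a_i + i · x (there are 3 lines, with slopes 0, 1, ..., 2). Only the lines that attain the minimum somewhere contribute to roots; other lines are dominated. Here the surviving (envelope) indices are i = 2, i = 1, i = 0.
Intersections between consecutive envelope lines give the roots: for adjacent envelope indices i < j the intersection is x = (a_i − a_j) / (j − i). Reading off the sorted break points: {-1, 0}.
Verification: at each break x_0, at least two indices attain the minimum of min_i(a_i + i · x_0).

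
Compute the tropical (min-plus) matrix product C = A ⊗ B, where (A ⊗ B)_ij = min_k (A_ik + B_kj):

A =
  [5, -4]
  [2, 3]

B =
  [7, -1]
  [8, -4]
A ⊗ B =
  [4, -8]
  [9, -1]

Apply the min-plus product entry-by-entry:
  C[0][0] = min over k of (A[0][0] + B[0][0] = 5 + 7 = 12, A[0][1] + B[1][0] = -4 + 8 = 4) = 4 (attained at k = 1)
  C[0][1] = min over k of (A[0][0] + B[0][1] = 5 + -1 = 4, A[0][1] + B[1][1] = -4 + -4 = -8) = -8 (attained at k = 1)
  C[1][0] = min over k of (A[1][0] + B[0][0] = 2 + 7 = 9, A[1][1] + B[1][0] = 3 + 8 = 11) = 9 (attained at k = 0)
  C[1][1] = min over k of (A[1][0] + B[0][1] = 2 + -1 = 1, A[1][1] + B[1][1] = 3 + -4 = -1) = -1 (attained at k = 1)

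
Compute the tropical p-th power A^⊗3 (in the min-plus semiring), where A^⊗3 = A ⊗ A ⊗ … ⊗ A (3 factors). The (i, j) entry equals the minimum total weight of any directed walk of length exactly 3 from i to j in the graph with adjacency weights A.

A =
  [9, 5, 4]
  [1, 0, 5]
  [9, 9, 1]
A^⊗3 =
  [6, 5, 6]
  [1, 0, 5]
  [10, 9, 3]

Each entry (A^⊗3)_ij equals the minimum over all length-3 walks i = v_0 → v_1 → … → v_3 = j of Σ_t A[v_t][v_{t+1}]. For example, for (i, j) = (0, 2) we minimise over 9 possible intermediate vertex sequences; the minimum is 6, attained along the walk 0 → 2 → 2 → 2.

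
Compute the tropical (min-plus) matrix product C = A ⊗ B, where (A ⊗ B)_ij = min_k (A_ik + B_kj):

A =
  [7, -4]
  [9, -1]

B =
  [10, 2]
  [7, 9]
A ⊗ B =
  [3, 5]
  [6, 8]

Apply the min-plus product entry-by-entry:
  C[0][0] = min over k of (A[0][0] + B[0][0] = 7 + 10 = 17, A[0][1] + B[1][0] = -4 + 7 = 3) = 3 (attained at k = 1)
  C[0][1] = min over k of (A[0][0] + B[0][1] = 7 + 2 = 9, A[0][1] + B[1][1] = -4 + 9 = 5) = 5 (attained at k = 1)
  C[1][0] = min over k of (A[1][0] + B[0][0] = 9 + 10 = 19, A[1][1] + B[1][0] = -1 + 7 = 6) = 6 (attained at k = 1)
  C[1][1] = min over k of (A[1][0] + B[0][1] = 9 + 2 = 11, A[1][1] + B[1][1] = -1 + 9 = 8) = 8 (attained at k = 1)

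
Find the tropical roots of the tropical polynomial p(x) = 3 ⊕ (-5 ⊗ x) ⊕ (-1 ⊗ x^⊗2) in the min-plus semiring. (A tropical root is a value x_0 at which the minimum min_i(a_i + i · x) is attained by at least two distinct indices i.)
Roots: {-4, 8}

Each tropical root is a break point of the lower envelope of the lines y = a_i + i · x (there are 3 lines, with slopes 0, 1, ..., 2). Only the lines that attain the minimum somewhere contribute to roots; other lines are dominated. Here the surviving (envelope) indices are i = 2, i = 1, i = 0.
Intersections between consecutive envelope lines give the roots: for adjacent envelope indices i < j the intersection is x = (a_i − a_j) / (j − i). Reading off the sorted break points: {-4, 8}.
Verification: at each break x_0, at least two indices attain the minimum of min_i(a_i + i · x_0).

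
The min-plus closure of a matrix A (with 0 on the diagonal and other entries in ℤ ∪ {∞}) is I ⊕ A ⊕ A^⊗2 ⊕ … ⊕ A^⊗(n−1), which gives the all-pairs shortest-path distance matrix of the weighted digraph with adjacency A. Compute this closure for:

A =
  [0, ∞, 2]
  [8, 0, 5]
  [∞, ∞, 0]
Closure =
  [0, ∞, 2]
  [8, 0, 5]
  [∞, ∞, 0]

This is the Floyd-Warshall all-pairs shortest-path computation. For each intermediate vertex k = 0, 1, …, 2, update dist[i][j] ← min(dist[i][j], dist[i][k] + dist[k][j]). The final matrix gives, for each (i, j), the minimum total weight of any directed path from i to j (possibly empty when i = j).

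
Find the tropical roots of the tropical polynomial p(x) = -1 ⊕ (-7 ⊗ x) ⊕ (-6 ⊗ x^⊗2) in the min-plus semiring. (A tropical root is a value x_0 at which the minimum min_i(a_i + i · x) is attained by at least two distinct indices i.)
Roots: {-1, 6}

Each tropical root is a break point of the lower envelope of the lines y = a_i + i · x (there are 3 lines, with slopes 0, 1, ..., 2). Only the lines that attain the minimum somewhere contribute to roots; other lines are dominated. Here the surviving (envelope) indices are i = 2, i = 1, i = 0.
Intersections between consecutive envelope lines give the roots: for adjacent envelope indices i < j the intersection is x = (a_i − a_j) / (j − i). Reading off the sorted break points: {-1, 6}.
Verification: at each break x_0, at least two indices attain the minimum of min_i(a_i + i · x_0).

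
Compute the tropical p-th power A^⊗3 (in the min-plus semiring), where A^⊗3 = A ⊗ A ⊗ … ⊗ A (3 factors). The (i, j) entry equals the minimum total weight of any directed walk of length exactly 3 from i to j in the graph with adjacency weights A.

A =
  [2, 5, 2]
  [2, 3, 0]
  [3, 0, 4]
A^⊗3 =
  [4, 4, 2]
  [2, 3, 0]
  [3, 0, 3]

Each entry (A^⊗3)_ij equals the minimum over all length-3 walks i = v_0 → v_1 → … → v_3 = j of Σ_t A[v_t][v_{t+1}]. For example, for (i, j) = (0, 2) we minimise over 9 possible intermediate vertex sequences; the minimum is 2, attained along the walk 0 → 2 → 1 → 2.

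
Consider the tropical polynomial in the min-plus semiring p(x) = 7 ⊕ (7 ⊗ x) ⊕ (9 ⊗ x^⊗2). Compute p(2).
p(2) = 7

A tropical monomial a ⊗ x^⊗i evaluates to a + i · x. Evaluating each term at x = 2:
  Term 0 contributes 7 + 0 · 2 = 7
  Term 1 contributes 7 + 1 · 2 = 9
  Term 2 contributes 9 + 2 · 2 = 13
p(2) = ⊕ of these = min[7, 9, 13] = 7.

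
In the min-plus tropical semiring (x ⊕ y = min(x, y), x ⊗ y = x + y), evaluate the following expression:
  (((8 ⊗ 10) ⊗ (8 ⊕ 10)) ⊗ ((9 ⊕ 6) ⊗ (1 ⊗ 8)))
(((8 ⊗ 10) ⊗ (8 ⊕ 10)) ⊗ ((9 ⊕ 6) ⊗ (1 ⊗ 8))) = 41

Expand innermost to outermost. Recall ⊕ takes the minimum of its arguments and ⊗ takes their sum. Working out the expression (((8 ⊗ 10) ⊗ (8 ⊕ 10)) ⊗ ((9 ⊕ 6) ⊗ (1 ⊗ 8))) gives 41.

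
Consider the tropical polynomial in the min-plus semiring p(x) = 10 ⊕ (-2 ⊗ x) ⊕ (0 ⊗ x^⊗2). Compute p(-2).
p(-2) = -4

A tropical monomial a ⊗ x^⊗i evaluates to a + i · x. Evaluating each term at x = -2:
  Term 0 contributes 10 + 0 · -2 = 10
  Term 1 contributes -2 + 1 · -2 = -4
  Term 2 contributes 0 + 2 · -2 = -4
p(-2) = ⊕ of these = min[10, -4, -4] = -4.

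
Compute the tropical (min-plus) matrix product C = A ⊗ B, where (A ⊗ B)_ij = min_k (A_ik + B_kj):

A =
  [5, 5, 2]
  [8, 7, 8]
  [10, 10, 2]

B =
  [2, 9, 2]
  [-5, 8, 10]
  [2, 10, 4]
A ⊗ B =
  [0, 12, 6]
  [2, 15, 10]
  [4, 12, 6]

Apply the min-plus product entry-by-entry:
  C[0][0] = min over k of (A[0][0] + B[0][0] = 5 + 2 = 7, A[0][1] + B[1][0] = 5 + -5 = 0, A[0][2] + B[2][0] = 2 + 2 = 4) = 0 (attained at k = 1)
  C[0][1] = min over k of (A[0][0] + B[0][1] = 5 + 9 = 14, A[0][1] + B[1][1] = 5 + 8 = 13, A[0][2] + B[2][1] = 2 + 10 = 12) = 12 (attained at k = 2)
  C[0][2] = min over k of (A[0][0] + B[0][2] = 5 + 2 = 7, A[0][1] + B[1][2] = 5 + 10 = 15, A[0][2] + B[2][2] = 2 + 4 = 6) = 6 (attained at k = 2)
  C[1][0] = min over k of (A[1][0] + B[0][0] = 8 + 2 = 10, A[1][1] + B[1][0] = 7 + -5 = 2, A[1][2] + B[2][0] = 8 + 2 = 10) = 2 (attained at k = 1)
  C[1][1] = min over k of (A[1][0] + B[0][1] = 8 + 9 = 17, A[1][1] + B[1][1] = 7 + 8 = 15, A[1][2] + B[2][1] = 8 + 10 = 18) = 15 (attained at k = 1)
  C[1][2] = min over k of (A[1][0] + B[0][2] = 8 + 2 = 10, A[1][1] + B[1][2] = 7 + 10 = 17, A[1][2] + B[2][2] = 8 + 4 = 12) = 10 (attained at k = 0)
  C[2][0] = min over k of (A[2][0] + B[0][0] = 10 + 2 = 12, A[2][1] + B[1][0] = 10 + -5 = 5, A[2][2] + B[2][0] = 2 + 2 = 4) = 4 (attained at k = 2)
  C[2][1] = min over k of (A[2][0] + B[0][1] = 10 + 9 = 19, A[2][1] + B[1][1] = 10 + 8 = 18, A[2][2] + B[2][1] = 2 + 10 = 12) = 12 (attained at k = 2)
  C[2][2] = min over k of (A[2][0] + B[0][2] = 10 + 2 = 12, A[2][1] + B[1][2] = 10 + 10 = 20, A[2][2] + B[2][2] = 2 + 4 = 6) = 6 (attained at k = 2)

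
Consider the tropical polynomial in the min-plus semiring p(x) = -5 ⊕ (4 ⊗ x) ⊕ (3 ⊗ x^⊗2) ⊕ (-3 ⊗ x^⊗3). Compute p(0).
p(0) = -5

A tropical monomial a ⊗ x^⊗i evaluates to a + i · x. Evaluating each term at x = 0:
  Term 0 contributes -5 + 0 · 0 = -5
  Term 1 contributes 4 + 1 · 0 = 4
  Term 2 contributes 3 + 2 · 0 = 3
  Term 3 contributes -3 + 3 · 0 = -3
p(0) = ⊕ of these = min[-5, 4, 3, -3] = -5.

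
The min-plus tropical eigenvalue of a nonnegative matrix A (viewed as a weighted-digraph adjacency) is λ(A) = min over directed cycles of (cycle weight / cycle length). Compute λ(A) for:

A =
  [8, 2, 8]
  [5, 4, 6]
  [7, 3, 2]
λ(A) = 2

Enumerate directed cycles and compute their means (weight / length). Sample:
  cycle 0 → 0: weight = 8, length = 1, mean = 8/1 ≈ 8.000
  cycle 1 → 1: weight = 4, length = 1, mean = 4/1 ≈ 4.000
  cycle 2 → 2: weight = 2, length = 1, mean = 2/1 ≈ 2.000
  cycle 0 → 1 → 0: weight = 7, length = 2, mean = 7/2 ≈ 3.500
  cycle 0 → 2 → 0: weight = 15, length = 2, mean = 15/2 ≈ 7.500
  cycle 1 → 0 → 1: weight = 7, length = 2, mean = 7/2 ≈ 3.500
Minimum mean = 2.000, attained e.g. along the cycle 2 → 2 with weight 2 and length 1. So λ(A) = 2/1 = 2.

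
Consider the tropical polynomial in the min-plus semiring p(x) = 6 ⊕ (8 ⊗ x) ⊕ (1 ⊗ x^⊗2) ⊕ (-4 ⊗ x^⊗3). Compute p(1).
p(1) = -1

A tropical monomial a ⊗ x^⊗i evaluates to a + i · x. Evaluating each term at x = 1:
  Term 0 contributes 6 + 0 · 1 = 6
  Term 1 contributes 8 + 1 · 1 = 9
  Term 2 contributes 1 + 2 · 1 = 3
  Term 3 contributes -4 + 3 · 1 = -1
p(1) = ⊕ of these = min[6, 9, 3, -1] = -1.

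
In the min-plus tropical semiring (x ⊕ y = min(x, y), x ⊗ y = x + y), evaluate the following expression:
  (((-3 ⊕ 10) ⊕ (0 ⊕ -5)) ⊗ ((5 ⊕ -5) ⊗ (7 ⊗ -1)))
(((-3 ⊕ 10) ⊕ (0 ⊕ -5)) ⊗ ((5 ⊕ -5) ⊗ (7 ⊗ -1))) = -4

Expand innermost to outermost. Recall ⊕ takes the minimum of its arguments and ⊗ takes their sum. Working out the expression (((-3 ⊕ 10) ⊕ (0 ⊕ -5)) ⊗ ((5 ⊕ -5) ⊗ (7 ⊗ -1))) gives -4.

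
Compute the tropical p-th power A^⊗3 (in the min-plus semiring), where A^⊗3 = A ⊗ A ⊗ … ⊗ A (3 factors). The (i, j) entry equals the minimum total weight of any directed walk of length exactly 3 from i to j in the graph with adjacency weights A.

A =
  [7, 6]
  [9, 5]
A^⊗3 =
  [20, 16]
  [19, 15]

Each entry (A^⊗3)_ij equals the minimum over all length-3 walks i = v_0 → v_1 → … → v_3 = j of Σ_t A[v_t][v_{t+1}]. For example, for (i, j) = (0, 1) we minimise over 4 possible intermediate vertex sequences; the minimum is 16, attained along the walk 0 → 1 → 1 → 1.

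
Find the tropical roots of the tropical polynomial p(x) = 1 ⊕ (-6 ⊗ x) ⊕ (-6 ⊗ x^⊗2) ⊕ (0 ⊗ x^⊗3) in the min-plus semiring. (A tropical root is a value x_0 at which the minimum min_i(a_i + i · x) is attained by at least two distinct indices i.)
Roots: {-6, 0, 7}

Each tropical root is a break point of the lower envelope of the lines y = a_i + i · x (there are 4 lines, with slopes 0, 1, ..., 3). Only the lines that attain the minimum somewhere contribute to roots; other lines are dominated. Here the surviving (envelope) indices are i = 3, i = 2, i = 1, i = 0.
Intersections between consecutive envelope lines give the roots: for adjacent envelope indices i < j the intersection is x = (a_i − a_j) / (j − i). Reading off the sorted break points: {-6, 0, 7}.
Verification: at each break x_0, at least two indices attain the minimum of min_i(a_i + i · x_0).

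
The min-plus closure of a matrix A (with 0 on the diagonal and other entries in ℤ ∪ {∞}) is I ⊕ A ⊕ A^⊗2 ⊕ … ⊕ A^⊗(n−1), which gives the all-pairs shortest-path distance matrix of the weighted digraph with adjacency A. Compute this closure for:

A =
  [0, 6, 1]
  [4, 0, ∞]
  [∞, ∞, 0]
Closure =
  [0, 6, 1]
  [4, 0, 5]
  [∞, ∞, 0]

This is the Floyd-Warshall all-pairs shortest-path computation. For each intermediate vertex k = 0, 1, …, 2, update dist[i][j] ← min(dist[i][j], dist[i][k] + dist[k][j]). The final matrix gives, for each (i, j), the minimum total weight of any directed path from i to j (possibly empty when i = j).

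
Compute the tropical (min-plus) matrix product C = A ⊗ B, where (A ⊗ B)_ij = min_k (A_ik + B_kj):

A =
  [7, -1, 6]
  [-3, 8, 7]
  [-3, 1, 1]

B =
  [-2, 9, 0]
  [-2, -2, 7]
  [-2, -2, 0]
A ⊗ B =
  [-3, -3, 6]
  [-5, 5, -3]
  [-5, -1, -3]

Apply the min-plus product entry-by-entry:
  C[0][0] = min over k of (A[0][0] + B[0][0] = 7 + -2 = 5, A[0][1] + B[1][0] = -1 + -2 = -3, A[0][2] + B[2][0] = 6 + -2 = 4) = -3 (attained at k = 1)
  C[0][1] = min over k of (A[0][0] + B[0][1] = 7 + 9 = 16, A[0][1] + B[1][1] = -1 + -2 = -3, A[0][2] + B[2][1] = 6 + -2 = 4) = -3 (attained at k = 1)
  C[0][2] = min over k of (A[0][0] + B[0][2] = 7 + 0 = 7, A[0][1] + B[1][2] = -1 + 7 = 6, A[0][2] + B[2][2] = 6 + 0 = 6) = 6 (attained at k = 1)
  C[1][0] = min over k of (A[1][0] + B[0][0] = -3 + -2 = -5, A[1][1] + B[1][0] = 8 + -2 = 6, A[1][2] + B[2][0] = 7 + -2 = 5) = -5 (attained at k = 0)
  C[1][1] = min over k of (A[1][0] + B[0][1] = -3 + 9 = 6, A[1][1] + B[1][1] = 8 + -2 = 6, A[1][2] + B[2][1] = 7 + -2 = 5) = 5 (attained at k = 2)
  C[1][2] = min over k of (A[1][0] + B[0][2] = -3 + 0 = -3, A[1][1] + B[1][2] = 8 + 7 = 15, A[1][2] + B[2][2] = 7 + 0 = 7) = -3 (attained at k = 0)
  C[2][0] = min over k of (A[2][0] + B[0][0] = -3 + -2 = -5, A[2][1] + B[1][0] = 1 + -2 = -1, A[2][2] + B[2][0] = 1 + -2 = -1) = -5 (attained at k = 0)
  C[2][1] = min over k of (A[2][0] + B[0][1] = -3 + 9 = 6, A[2][1] + B[1][1] = 1 + -2 = -1, A[2][2] + B[2][1] = 1 + -2 = -1) = -1 (attained at k = 1)
  C[2][2] = min over k of (A[2][0] + B[0][2] = -3 + 0 = -3, A[2][1] + B[1][2] = 1 + 7 = 8, A[2][2] + B[2][2] = 1 + 0 = 1) = -3 (attained at k = 0)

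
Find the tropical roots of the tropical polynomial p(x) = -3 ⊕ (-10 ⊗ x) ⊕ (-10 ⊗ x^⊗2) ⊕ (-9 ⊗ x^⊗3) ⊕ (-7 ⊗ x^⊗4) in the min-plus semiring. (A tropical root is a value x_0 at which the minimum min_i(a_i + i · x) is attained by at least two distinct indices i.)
Roots: {-2, -1, 0, 7}

Each tropical root is a break point of the lower envelope of the lines y = a_i + i · x (there are 5 lines, with slopes 0, 1, ..., 4). Only the lines that attain the minimum somewhere contribute to roots; other lines are dominated. Here the surviving (envelope) indices are i = 4, i = 3, i = 2, i = 1, i = 0.
Intersections between consecutive envelope lines give the roots: for adjacent envelope indices i < j the intersection is x = (a_i − a_j) / (j − i). Reading off the sorted break points: {-2, -1, 0, 7}.
Verification: at each break x_0, at least two indices attain the minimum of min_i(a_i + i · x_0).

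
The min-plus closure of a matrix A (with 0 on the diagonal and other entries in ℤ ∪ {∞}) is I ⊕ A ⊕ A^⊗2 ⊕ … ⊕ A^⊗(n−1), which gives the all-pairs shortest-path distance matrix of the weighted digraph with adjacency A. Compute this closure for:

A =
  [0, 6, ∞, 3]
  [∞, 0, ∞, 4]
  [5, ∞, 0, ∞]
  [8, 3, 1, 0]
Closure =
  [0, 6, 4, 3]
  [10, 0, 5, 4]
  [5, 11, 0, 8]
  [6, 3, 1, 0]

This is the Floyd-Warshall all-pairs shortest-path computation. For each intermediate vertex k = 0, 1, …, 3, update dist[i][j] ← min(dist[i][j], dist[i][k] + dist[k][j]). The final matrix gives, for each (i, j), the minimum total weight of any directed path from i to j (possibly empty when i = j).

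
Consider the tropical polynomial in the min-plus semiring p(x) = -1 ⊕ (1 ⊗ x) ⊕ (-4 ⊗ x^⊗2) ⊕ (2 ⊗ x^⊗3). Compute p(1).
p(1) = -2

A tropical monomial a ⊗ x^⊗i evaluates to a + i · x. Evaluating each term at x = 1:
  Term 0 contributes -1 + 0 · 1 = -1
  Term 1 contributes 1 + 1 · 1 = 2
  Term 2 contributes -4 + 2 · 1 = -2
  Term 3 contributes 2 + 3 · 1 = 5
p(1) = ⊕ of these = min[-1, 2, -2, 5] = -2.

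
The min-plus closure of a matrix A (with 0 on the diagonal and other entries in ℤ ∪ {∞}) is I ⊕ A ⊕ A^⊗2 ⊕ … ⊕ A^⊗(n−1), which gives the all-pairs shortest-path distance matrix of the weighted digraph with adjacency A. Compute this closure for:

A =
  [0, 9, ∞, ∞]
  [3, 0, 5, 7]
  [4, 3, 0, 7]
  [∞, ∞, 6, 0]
Closure =
  [0, 9, 14, 16]
  [3, 0, 5, 7]
  [4, 3, 0, 7]
  [10, 9, 6, 0]

This is the Floyd-Warshall all-pairs shortest-path computation. For each intermediate vertex k = 0, 1, …, 3, update dist[i][j] ← min(dist[i][j], dist[i][k] + dist[k][j]). The final matrix gives, for each (i, j), the minimum total weight of any directed path from i to j (possibly empty when i = j).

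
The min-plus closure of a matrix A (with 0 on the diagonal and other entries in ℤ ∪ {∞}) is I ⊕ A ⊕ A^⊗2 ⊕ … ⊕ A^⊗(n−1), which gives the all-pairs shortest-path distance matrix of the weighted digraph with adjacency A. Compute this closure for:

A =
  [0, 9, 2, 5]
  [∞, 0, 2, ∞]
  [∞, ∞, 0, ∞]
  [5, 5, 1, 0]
Closure =
  [0, 9, 2, 5]
  [∞, 0, 2, ∞]
  [∞, ∞, 0, ∞]
  [5, 5, 1, 0]

This is the Floyd-Warshall all-pairs shortest-path computation. For each intermediate vertex k = 0, 1, …, 3, update dist[i][j] ← min(dist[i][j], dist[i][k] + dist[k][j]). The final matrix gives, for each (i, j), the minimum total weight of any directed path from i to j (possibly empty when i = j).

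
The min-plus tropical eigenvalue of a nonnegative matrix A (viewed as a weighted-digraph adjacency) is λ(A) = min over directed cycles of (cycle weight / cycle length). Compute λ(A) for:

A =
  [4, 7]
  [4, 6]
λ(A) = 4

Enumerate directed cycles and compute their means (weight / length). Sample:
  cycle 0 → 0: weight = 4, length = 1, mean = 4/1 ≈ 4.000
  cycle 1 → 1: weight = 6, length = 1, mean = 6/1 ≈ 6.000
  cycle 0 → 1 → 0: weight = 11, length = 2, mean = 11/2 ≈ 5.500
  cycle 1 → 0 → 1: weight = 11, length = 2, mean = 11/2 ≈ 5.500
Minimum mean = 4.000, attained e.g. along the cycle 0 → 0 with weight 4 and length 1. So λ(A) = 4/1 = 4.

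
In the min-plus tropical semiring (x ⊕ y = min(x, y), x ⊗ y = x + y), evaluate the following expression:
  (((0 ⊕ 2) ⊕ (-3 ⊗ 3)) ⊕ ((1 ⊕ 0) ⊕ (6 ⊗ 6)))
(((0 ⊕ 2) ⊕ (-3 ⊗ 3)) ⊕ ((1 ⊕ 0) ⊕ (6 ⊗ 6))) = 0

Expand innermost to outermost. Recall ⊕ takes the minimum of its arguments and ⊗ takes their sum. Working out the expression (((0 ⊕ 2) ⊕ (-3 ⊗ 3)) ⊕ ((1 ⊕ 0) ⊕ (6 ⊗ 6))) gives 0.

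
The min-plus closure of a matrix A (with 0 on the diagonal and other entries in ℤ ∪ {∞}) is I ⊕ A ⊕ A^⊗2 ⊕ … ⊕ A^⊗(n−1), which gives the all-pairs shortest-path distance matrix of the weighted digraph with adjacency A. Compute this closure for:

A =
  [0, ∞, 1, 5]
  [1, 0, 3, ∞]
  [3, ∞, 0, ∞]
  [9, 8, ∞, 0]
Closure =
  [0, 13, 1, 5]
  [1, 0, 2, 6]
  [3, 16, 0, 8]
  [9, 8, 10, 0]

This is the Floyd-Warshall all-pairs shortest-path computation. For each intermediate vertex k = 0, 1, …, 3, update dist[i][j] ← min(dist[i][j], dist[i][k] + dist[k][j]). The final matrix gives, for each (i, j), the minimum total weight of any directed path from i to j (possibly empty when i = j).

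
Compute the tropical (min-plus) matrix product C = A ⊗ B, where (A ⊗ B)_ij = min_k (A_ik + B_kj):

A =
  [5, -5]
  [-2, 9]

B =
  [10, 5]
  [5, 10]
A ⊗ B =
  [0, 5]
  [8, 3]

Apply the min-plus product entry-by-entry:
  C[0][0] = min over k of (A[0][0] + B[0][0] = 5 + 10 = 15, A[0][1] + B[1][0] = -5 + 5 = 0) = 0 (attained at k = 1)
  C[0][1] = min over k of (A[0][0] + B[0][1] = 5 + 5 = 10, A[0][1] + B[1][1] = -5 + 10 = 5) = 5 (attained at k = 1)
  C[1][0] = min over k of (A[1][0] + B[0][0] = -2 + 10 = 8, A[1][1] + B[1][0] = 9 + 5 = 14) = 8 (attained at k = 0)
  C[1][1] = min over k of (A[1][0] + B[0][1] = -2 + 5 = 3, A[1][1] + B[1][1] = 9 + 10 = 19) = 3 (attained at k = 0)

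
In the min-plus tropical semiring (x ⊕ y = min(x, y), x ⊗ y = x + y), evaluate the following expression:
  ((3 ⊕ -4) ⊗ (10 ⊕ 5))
((3 ⊕ -4) ⊗ (10 ⊕ 5)) = 1

Expand innermost to outermost. Recall ⊕ takes the minimum of its arguments and ⊗ takes their sum. Working out the expression ((3 ⊕ -4) ⊗ (10 ⊕ 5)) gives 1.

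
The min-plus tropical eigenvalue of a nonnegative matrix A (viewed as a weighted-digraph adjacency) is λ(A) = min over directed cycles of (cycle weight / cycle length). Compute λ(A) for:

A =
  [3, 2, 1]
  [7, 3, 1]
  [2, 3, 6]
λ(A) = 3/2

Enumerate directed cycles and compute their means (weight / length). Sample:
  cycle 0 → 0: weight = 3, length = 1, mean = 3/1 ≈ 3.000
  cycle 1 → 1: weight = 3, length = 1, mean = 3/1 ≈ 3.000
  cycle 2 → 2: weight = 6, length = 1, mean = 6/1 ≈ 6.000
  cycle 0 → 1 → 0: weight = 9, length = 2, mean = 9/2 ≈ 4.500
  cycle 0 → 2 → 0: weight = 3, length = 2, mean = 3/2 ≈ 1.500
  cycle 1 → 0 → 1: weight = 9, length = 2, mean = 9/2 ≈ 4.500
Minimum mean = 1.500, attained e.g. along the cycle 0 → 2 → 0 with weight 3 and length 2. So λ(A) = 3/2 = 3/2.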